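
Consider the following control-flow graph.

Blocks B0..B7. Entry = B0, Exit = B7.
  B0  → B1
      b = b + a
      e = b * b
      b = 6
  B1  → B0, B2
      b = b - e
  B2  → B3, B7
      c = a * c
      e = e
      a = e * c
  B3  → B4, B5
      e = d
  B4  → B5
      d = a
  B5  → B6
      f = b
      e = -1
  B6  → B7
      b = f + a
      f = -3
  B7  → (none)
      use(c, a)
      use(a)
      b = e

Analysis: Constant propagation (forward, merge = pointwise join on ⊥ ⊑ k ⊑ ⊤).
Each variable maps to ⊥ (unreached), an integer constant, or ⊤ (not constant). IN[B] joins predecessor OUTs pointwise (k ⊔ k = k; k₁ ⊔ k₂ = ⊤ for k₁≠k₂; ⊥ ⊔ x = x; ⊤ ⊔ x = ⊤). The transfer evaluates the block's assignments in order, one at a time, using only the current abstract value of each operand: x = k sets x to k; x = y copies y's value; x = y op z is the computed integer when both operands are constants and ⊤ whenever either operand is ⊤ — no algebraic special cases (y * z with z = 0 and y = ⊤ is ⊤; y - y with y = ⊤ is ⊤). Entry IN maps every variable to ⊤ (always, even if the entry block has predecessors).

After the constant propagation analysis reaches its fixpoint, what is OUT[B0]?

Per-block solution:
  B0: | IN=(all ⊤) | OUT={b:6; rest ⊤}
  B1: | IN={b:6; rest ⊤} | OUT=(all ⊤)
  B2: | IN=(all ⊤) | OUT=(all ⊤)
  B3: | IN=(all ⊤) | OUT=(all ⊤)
  B4: | IN=(all ⊤) | OUT=(all ⊤)
  B5: | IN=(all ⊤) | OUT={e:-1; rest ⊤}
  B6: | IN={e:-1; rest ⊤} | OUT={e:-1, f:-3; rest ⊤}
  B7: | IN=(all ⊤) | OUT=(all ⊤)

Merge at B0 (entry node, so the boundary value (all ⊤) is joined with the incoming edge(s)): IN[B0] = (all ⊤) ⊔ OUT[B1] = {a: ⊤, b: ⊤, c: ⊤, d: ⊤, e: ⊤, f: ⊤}
Applying B0's transfer function to that IN value gives OUT[B0] (row B0 above).

Answer: {a: ⊤, b: 6, c: ⊤, d: ⊤, e: ⊤, f: ⊤}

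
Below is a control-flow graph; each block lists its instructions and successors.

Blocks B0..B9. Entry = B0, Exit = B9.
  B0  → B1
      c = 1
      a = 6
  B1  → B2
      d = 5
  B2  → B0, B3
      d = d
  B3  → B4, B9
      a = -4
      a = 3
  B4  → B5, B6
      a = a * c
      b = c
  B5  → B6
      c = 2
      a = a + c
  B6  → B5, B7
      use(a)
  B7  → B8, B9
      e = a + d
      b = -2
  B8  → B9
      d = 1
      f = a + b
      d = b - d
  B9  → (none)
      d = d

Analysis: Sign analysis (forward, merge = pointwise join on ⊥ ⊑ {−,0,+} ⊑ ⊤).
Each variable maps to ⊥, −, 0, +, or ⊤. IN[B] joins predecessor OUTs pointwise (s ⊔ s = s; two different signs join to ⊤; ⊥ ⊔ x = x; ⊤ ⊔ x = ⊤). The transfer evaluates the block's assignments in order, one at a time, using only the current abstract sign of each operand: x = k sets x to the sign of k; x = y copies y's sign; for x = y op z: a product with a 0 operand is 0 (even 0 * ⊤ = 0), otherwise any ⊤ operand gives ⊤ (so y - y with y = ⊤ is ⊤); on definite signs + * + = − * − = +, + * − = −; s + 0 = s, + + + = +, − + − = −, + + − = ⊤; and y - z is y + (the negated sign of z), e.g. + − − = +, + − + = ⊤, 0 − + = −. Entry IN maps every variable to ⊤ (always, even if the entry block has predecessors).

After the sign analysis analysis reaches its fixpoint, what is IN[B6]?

Answer: {a: +, b: +, c: +, d: +, e: ⊤, f: ⊤}

Derivation:
Fixpoint table:
  B0:   IN=(all ⊤)   OUT={a:+, c:+; rest ⊤}
  B1:   IN={a:+, c:+; rest ⊤}   OUT={a:+, c:+, d:+; rest ⊤}
  B2:   IN={a:+, c:+, d:+; rest ⊤}   OUT={a:+, c:+, d:+; rest ⊤}
  B3:   IN={a:+, c:+, d:+; rest ⊤}   OUT={a:+, c:+, d:+; rest ⊤}
  B4:   IN={a:+, c:+, d:+; rest ⊤}   OUT={a:+, b:+, c:+, d:+; rest ⊤}
  B5:   IN={a:+, b:+, c:+, d:+; rest ⊤}   OUT={a:+, b:+, c:+, d:+; rest ⊤}
  B6:   IN={a:+, b:+, c:+, d:+; rest ⊤}   OUT={a:+, b:+, c:+, d:+; rest ⊤}
  B7:   IN={a:+, b:+, c:+, d:+; rest ⊤}   OUT={a:+, b:-, c:+, d:+, e:+; rest ⊤}
  B8:   IN={a:+, b:-, c:+, d:+, e:+; rest ⊤}   OUT={a:+, b:-, c:+, d:-, e:+; rest ⊤}
  B9:   IN={a:+, c:+; rest ⊤}   OUT={a:+, c:+; rest ⊤}

Merge at B6: IN[B6] = OUT[B4] ⊔ OUT[B5] = {a: +, b: +, c: +, d: +, e: ⊤, f: ⊤}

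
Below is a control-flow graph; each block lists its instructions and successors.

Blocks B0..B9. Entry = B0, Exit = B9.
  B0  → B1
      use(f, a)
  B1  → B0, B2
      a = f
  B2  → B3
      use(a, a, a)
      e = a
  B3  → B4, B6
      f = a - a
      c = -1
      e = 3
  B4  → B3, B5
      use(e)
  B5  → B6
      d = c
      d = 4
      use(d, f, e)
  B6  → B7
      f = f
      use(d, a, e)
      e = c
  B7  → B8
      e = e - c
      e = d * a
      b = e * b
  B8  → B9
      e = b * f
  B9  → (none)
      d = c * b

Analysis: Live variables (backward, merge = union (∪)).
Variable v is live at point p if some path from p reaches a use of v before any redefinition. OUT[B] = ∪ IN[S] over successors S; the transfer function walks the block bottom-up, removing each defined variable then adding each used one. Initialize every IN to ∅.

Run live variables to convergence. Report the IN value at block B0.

Per-block solution:
  B0:  IN={a, b, d, f}  OUT={b, d, f}
  B1:  IN={b, d, f}  OUT={a, b, d, f}
  B2:  IN={a, b, d}  OUT={a, b, d}
  B3:  IN={a, b, d}  OUT={a, b, c, d, e, f}
  B4:  IN={a, b, c, d, e, f}  OUT={a, b, c, d, e, f}
  B5:  IN={a, b, c, e, f}  OUT={a, b, c, d, e, f}
  B6:  IN={a, b, c, d, e, f}  OUT={a, b, c, d, e, f}
  B7:  IN={a, b, c, d, e, f}  OUT={b, c, f}
  B8:  IN={b, c, f}  OUT={b, c}
  B9:  IN={b, c}  OUT={}

Merge at B0: OUT[B0] = IN[B1] = {b, d, f}
Applying B0's transfer function to that OUT value gives IN[B0] (row B0 above).

Answer: {a, b, d, f}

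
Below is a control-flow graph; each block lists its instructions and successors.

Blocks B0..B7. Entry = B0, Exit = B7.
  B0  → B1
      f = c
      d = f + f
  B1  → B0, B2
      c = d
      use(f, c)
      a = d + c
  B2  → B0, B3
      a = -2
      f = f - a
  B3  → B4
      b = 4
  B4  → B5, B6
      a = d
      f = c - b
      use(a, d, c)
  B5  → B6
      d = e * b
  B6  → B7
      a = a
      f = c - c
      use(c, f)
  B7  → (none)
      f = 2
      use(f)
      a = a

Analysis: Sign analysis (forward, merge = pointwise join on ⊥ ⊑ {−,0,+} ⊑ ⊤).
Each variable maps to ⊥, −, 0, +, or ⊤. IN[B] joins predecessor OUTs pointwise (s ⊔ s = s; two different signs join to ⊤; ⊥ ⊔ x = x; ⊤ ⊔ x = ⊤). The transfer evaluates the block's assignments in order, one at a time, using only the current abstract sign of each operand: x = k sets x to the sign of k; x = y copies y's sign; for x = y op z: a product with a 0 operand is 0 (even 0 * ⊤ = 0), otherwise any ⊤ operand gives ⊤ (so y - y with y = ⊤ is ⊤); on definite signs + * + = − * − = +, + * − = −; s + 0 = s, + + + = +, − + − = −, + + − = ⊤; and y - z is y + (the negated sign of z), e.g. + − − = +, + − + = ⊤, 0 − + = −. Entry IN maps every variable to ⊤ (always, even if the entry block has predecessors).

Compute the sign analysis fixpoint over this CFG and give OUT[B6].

Answer: {a: ⊤, b: +, c: ⊤, d: ⊤, e: ⊤, f: ⊤}

Trace:
Per-block solution:
  B0:  IN=(all ⊤)  OUT=(all ⊤)
  B1:  IN=(all ⊤)  OUT=(all ⊤)
  B2:  IN=(all ⊤)  OUT={a:-; rest ⊤}
  B3:  IN={a:-; rest ⊤}  OUT={a:-, b:+; rest ⊤}
  B4:  IN={a:-, b:+; rest ⊤}  OUT={b:+; rest ⊤}
  B5:  IN={b:+; rest ⊤}  OUT={b:+; rest ⊤}
  B6:  IN={b:+; rest ⊤}  OUT={b:+; rest ⊤}
  B7:  IN={b:+; rest ⊤}  OUT={b:+, f:+; rest ⊤}

Merge at B6: IN[B6] = OUT[B4] ⊔ OUT[B5] = {a: ⊤, b: +, c: ⊤, d: ⊤, e: ⊤, f: ⊤}
Applying B6's transfer function to that IN value gives OUT[B6] (row B6 above).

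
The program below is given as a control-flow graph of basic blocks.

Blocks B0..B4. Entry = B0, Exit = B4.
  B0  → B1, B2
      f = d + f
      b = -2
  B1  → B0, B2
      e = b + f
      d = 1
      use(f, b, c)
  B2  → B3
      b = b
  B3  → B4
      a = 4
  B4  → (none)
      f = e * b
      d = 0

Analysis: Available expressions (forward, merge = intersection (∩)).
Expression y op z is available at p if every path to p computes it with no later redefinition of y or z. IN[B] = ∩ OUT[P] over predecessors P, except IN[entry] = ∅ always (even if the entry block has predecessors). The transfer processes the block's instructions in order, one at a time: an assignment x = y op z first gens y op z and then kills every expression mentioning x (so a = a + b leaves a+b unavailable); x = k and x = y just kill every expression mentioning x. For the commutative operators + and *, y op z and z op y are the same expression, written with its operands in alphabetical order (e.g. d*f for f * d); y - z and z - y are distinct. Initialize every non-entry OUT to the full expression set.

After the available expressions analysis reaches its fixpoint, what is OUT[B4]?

Fixpoint table:
  B0: | IN={} | OUT={}
  B1: | IN={} | OUT={b+f}
  B2: | IN={} | OUT={}
  B3: | IN={} | OUT={}
  B4: | IN={} | OUT={b*e}

Merge at B4: IN[B4] = OUT[B3] = {}
Applying B4's transfer function to that IN value gives OUT[B4] (row B4 above).

Answer: {b*e}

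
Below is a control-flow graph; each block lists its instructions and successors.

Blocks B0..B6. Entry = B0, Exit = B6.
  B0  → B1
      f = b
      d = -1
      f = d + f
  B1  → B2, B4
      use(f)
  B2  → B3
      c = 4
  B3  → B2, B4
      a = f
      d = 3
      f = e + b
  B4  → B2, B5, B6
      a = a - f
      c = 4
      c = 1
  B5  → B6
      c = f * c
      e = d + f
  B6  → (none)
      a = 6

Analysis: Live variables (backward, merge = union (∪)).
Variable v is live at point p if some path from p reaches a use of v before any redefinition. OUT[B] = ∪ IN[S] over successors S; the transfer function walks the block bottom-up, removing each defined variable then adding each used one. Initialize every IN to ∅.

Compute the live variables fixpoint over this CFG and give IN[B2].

Answer: {b, e, f}

Working:
Converged values:
  B0:   IN={a, b, e}   OUT={a, b, d, e, f}
  B1:   IN={a, b, d, e, f}   OUT={a, b, d, e, f}
  B2:   IN={b, e, f}   OUT={b, e, f}
  B3:   IN={b, e, f}   OUT={a, b, d, e, f}
  B4:   IN={a, b, d, e, f}   OUT={b, c, d, e, f}
  B5:   IN={c, d, f}   OUT={}
  B6:   IN={}   OUT={}

Merge at B2: OUT[B2] = IN[B3] = {b, e, f}
Applying B2's transfer function to that OUT value gives IN[B2] (row B2 above).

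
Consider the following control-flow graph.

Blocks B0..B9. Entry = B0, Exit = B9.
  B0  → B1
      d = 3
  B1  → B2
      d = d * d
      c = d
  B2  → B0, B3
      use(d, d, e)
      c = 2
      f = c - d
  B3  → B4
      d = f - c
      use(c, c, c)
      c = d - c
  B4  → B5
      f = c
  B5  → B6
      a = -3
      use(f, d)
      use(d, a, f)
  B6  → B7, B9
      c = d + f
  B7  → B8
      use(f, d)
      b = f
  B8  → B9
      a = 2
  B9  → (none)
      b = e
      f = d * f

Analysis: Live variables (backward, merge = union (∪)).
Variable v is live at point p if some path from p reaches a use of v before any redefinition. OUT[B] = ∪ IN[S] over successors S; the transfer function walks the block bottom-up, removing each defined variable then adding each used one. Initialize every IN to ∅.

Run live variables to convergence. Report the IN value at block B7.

Per-block solution:
  B0: | IN={e} | OUT={d, e}
  B1: | IN={d, e} | OUT={d, e}
  B2: | IN={d, e} | OUT={c, e, f}
  B3: | IN={c, e, f} | OUT={c, d, e}
  B4: | IN={c, d, e} | OUT={d, e, f}
  B5: | IN={d, e, f} | OUT={d, e, f}
  B6: | IN={d, e, f} | OUT={d, e, f}
  B7: | IN={d, e, f} | OUT={d, e, f}
  B8: | IN={d, e, f} | OUT={d, e, f}
  B9: | IN={d, e, f} | OUT={}

Merge at B7: OUT[B7] = IN[B8] = {d, e, f}
Applying B7's transfer function to that OUT value gives IN[B7] (row B7 above).

Answer: {d, e, f}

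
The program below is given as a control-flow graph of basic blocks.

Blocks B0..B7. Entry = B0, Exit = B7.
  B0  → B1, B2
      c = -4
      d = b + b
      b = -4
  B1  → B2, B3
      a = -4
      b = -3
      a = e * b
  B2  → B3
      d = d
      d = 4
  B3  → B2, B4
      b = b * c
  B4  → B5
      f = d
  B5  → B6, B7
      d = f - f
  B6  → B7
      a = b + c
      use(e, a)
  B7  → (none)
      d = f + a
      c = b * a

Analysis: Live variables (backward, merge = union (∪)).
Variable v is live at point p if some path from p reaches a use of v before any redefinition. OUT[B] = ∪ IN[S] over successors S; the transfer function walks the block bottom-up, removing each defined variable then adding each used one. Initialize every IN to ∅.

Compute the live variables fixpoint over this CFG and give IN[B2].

Answer: {a, b, c, d, e}

Derivation:
Fixpoint table:
  B0: | IN={a, b, e} | OUT={a, b, c, d, e}
  B1: | IN={c, d, e} | OUT={a, b, c, d, e}
  B2: | IN={a, b, c, d, e} | OUT={a, b, c, d, e}
  B3: | IN={a, b, c, d, e} | OUT={a, b, c, d, e}
  B4: | IN={a, b, c, d, e} | OUT={a, b, c, e, f}
  B5: | IN={a, b, c, e, f} | OUT={a, b, c, e, f}
  B6: | IN={b, c, e, f} | OUT={a, b, f}
  B7: | IN={a, b, f} | OUT={}

Merge at B2: OUT[B2] = IN[B3] = {a, b, c, d, e}
Applying B2's transfer function to that OUT value gives IN[B2] (row B2 above).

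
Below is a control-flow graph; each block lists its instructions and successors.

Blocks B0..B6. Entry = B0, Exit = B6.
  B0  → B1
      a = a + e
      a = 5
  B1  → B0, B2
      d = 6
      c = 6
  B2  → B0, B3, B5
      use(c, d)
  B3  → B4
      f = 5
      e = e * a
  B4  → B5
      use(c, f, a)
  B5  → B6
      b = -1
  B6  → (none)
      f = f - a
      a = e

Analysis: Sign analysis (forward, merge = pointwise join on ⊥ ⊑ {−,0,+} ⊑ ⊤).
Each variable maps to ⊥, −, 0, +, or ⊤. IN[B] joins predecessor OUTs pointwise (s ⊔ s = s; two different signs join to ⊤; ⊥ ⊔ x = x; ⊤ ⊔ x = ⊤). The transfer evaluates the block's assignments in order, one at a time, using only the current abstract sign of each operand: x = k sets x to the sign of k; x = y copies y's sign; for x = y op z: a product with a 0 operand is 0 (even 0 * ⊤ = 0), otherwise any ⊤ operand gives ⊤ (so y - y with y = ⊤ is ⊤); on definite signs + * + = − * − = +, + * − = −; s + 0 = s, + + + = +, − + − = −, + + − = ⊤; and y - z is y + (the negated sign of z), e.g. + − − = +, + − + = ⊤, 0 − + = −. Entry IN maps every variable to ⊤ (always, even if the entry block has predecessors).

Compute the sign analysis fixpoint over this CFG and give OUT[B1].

Answer: {a: +, b: ⊤, c: +, d: +, e: ⊤, f: ⊤}

Trace:
Converged values:
  B0: | IN=(all ⊤) | OUT={a:+; rest ⊤}
  B1: | IN={a:+; rest ⊤} | OUT={a:+, c:+, d:+; rest ⊤}
  B2: | IN={a:+, c:+, d:+; rest ⊤} | OUT={a:+, c:+, d:+; rest ⊤}
  B3: | IN={a:+, c:+, d:+; rest ⊤} | OUT={a:+, c:+, d:+, f:+; rest ⊤}
  B4: | IN={a:+, c:+, d:+, f:+; rest ⊤} | OUT={a:+, c:+, d:+, f:+; rest ⊤}
  B5: | IN={a:+, c:+, d:+; rest ⊤} | OUT={a:+, b:-, c:+, d:+; rest ⊤}
  B6: | IN={a:+, b:-, c:+, d:+; rest ⊤} | OUT={b:-, c:+, d:+; rest ⊤}

Merge at B1: IN[B1] = OUT[B0] = {a: +, b: ⊤, c: ⊤, d: ⊤, e: ⊤, f: ⊤}
Applying B1's transfer function to that IN value gives OUT[B1] (row B1 above).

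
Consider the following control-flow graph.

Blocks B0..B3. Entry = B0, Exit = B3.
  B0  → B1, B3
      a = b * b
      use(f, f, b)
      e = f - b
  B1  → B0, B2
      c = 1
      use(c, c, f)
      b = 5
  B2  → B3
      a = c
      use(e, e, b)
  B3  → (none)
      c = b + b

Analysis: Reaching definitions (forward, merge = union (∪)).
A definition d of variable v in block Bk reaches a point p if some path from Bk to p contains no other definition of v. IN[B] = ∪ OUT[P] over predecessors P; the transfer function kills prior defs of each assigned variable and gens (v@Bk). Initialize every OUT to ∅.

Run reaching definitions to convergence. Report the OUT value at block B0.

Answer: {a@B0, b@B1, c@B1, e@B0}

Trace:
Per-block solution:
  B0:   IN={a@B0, b@B1, c@B1, e@B0}   OUT={a@B0, b@B1, c@B1, e@B0}
  B1:   IN={a@B0, b@B1, c@B1, e@B0}   OUT={a@B0, b@B1, c@B1, e@B0}
  B2:   IN={a@B0, b@B1, c@B1, e@B0}   OUT={a@B2, b@B1, c@B1, e@B0}
  B3:   IN={a@B0, a@B2, b@B1, c@B1, e@B0}   OUT={a@B0, a@B2, b@B1, c@B3, e@B0}

Merge at B0 (entry node, so the boundary value {} is joined with the incoming edge(s)): IN[B0] = {} ⊔ OUT[B1] = {a@B0, b@B1, c@B1, e@B0}
Applying B0's transfer function to that IN value gives OUT[B0] (row B0 above).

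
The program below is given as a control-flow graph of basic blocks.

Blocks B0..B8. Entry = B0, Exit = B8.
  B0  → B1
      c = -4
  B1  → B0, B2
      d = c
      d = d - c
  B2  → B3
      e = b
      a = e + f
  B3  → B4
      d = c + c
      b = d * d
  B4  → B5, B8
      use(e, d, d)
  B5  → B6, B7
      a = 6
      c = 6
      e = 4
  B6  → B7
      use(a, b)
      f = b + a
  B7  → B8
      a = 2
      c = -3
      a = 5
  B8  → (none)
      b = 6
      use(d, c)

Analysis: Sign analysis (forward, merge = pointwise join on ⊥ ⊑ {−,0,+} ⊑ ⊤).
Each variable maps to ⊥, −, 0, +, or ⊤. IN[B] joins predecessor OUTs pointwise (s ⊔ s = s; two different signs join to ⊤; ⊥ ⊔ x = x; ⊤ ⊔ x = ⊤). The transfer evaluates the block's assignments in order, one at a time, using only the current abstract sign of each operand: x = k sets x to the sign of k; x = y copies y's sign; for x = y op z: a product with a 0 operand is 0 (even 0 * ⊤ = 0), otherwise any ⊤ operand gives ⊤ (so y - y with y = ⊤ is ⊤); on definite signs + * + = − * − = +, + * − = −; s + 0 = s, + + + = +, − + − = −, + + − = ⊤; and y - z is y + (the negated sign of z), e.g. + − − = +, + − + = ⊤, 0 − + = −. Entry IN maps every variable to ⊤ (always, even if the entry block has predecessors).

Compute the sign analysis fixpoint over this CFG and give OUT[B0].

Answer: {a: ⊤, b: ⊤, c: -, d: ⊤, e: ⊤, f: ⊤}

Working:
Per-block solution:
  B0: | IN=(all ⊤) | OUT={c:-; rest ⊤}
  B1: | IN={c:-; rest ⊤} | OUT={c:-; rest ⊤}
  B2: | IN={c:-; rest ⊤} | OUT={c:-; rest ⊤}
  B3: | IN={c:-; rest ⊤} | OUT={b:+, c:-, d:-; rest ⊤}
  B4: | IN={b:+, c:-, d:-; rest ⊤} | OUT={b:+, c:-, d:-; rest ⊤}
  B5: | IN={b:+, c:-, d:-; rest ⊤} | OUT={a:+, b:+, c:+, d:-, e:+; rest ⊤}
  B6: | IN={a:+, b:+, c:+, d:-, e:+; rest ⊤} | OUT={a:+, b:+, c:+, d:-, e:+, f:+; rest ⊤}
  B7: | IN={a:+, b:+, c:+, d:-, e:+; rest ⊤} | OUT={a:+, b:+, c:-, d:-, e:+; rest ⊤}
  B8: | IN={b:+, c:-, d:-; rest ⊤} | OUT={b:+, c:-, d:-; rest ⊤}

Merge at B0 (entry node, so the boundary value (all ⊤) is joined with the incoming edge(s)): IN[B0] = (all ⊤) ⊔ OUT[B1] = {a: ⊤, b: ⊤, c: ⊤, d: ⊤, e: ⊤, f: ⊤}
Applying B0's transfer function to that IN value gives OUT[B0] (row B0 above).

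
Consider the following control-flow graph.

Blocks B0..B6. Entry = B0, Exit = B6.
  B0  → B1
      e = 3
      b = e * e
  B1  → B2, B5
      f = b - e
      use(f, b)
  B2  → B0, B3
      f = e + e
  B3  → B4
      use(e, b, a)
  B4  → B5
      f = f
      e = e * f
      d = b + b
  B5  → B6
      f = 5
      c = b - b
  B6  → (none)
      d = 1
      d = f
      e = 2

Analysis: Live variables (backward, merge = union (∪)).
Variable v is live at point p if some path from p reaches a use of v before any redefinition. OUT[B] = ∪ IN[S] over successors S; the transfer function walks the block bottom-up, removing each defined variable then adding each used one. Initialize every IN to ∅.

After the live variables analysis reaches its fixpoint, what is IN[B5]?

Answer: {b}

Trace:
Converged values:
  B0: | IN={a} | OUT={a, b, e}
  B1: | IN={a, b, e} | OUT={a, b, e}
  B2: | IN={a, b, e} | OUT={a, b, e, f}
  B3: | IN={a, b, e, f} | OUT={b, e, f}
  B4: | IN={b, e, f} | OUT={b}
  B5: | IN={b} | OUT={f}
  B6: | IN={f} | OUT={}

Merge at B5: OUT[B5] = IN[B6] = {f}
Applying B5's transfer function to that OUT value gives IN[B5] (row B5 above).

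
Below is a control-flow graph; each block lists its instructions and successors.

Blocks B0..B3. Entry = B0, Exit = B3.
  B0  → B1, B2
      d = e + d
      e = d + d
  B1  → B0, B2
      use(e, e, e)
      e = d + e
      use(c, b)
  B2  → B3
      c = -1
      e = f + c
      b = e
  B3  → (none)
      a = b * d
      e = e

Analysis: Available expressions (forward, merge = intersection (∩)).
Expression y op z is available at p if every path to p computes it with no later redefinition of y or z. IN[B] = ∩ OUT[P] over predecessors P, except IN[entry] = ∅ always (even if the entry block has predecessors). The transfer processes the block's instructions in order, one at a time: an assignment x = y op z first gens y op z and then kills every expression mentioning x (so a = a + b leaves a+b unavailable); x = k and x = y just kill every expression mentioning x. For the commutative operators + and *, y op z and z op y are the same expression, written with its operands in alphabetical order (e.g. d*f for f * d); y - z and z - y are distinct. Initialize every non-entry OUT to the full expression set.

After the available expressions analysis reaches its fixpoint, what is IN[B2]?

Per-block solution:
  B0:   IN={}   OUT={d+d}
  B1:   IN={d+d}   OUT={d+d}
  B2:   IN={d+d}   OUT={c+f, d+d}
  B3:   IN={c+f, d+d}   OUT={b*d, c+f, d+d}

Merge at B2: IN[B2] = OUT[B0] ∩ OUT[B1] = {d+d}

Answer: {d+d}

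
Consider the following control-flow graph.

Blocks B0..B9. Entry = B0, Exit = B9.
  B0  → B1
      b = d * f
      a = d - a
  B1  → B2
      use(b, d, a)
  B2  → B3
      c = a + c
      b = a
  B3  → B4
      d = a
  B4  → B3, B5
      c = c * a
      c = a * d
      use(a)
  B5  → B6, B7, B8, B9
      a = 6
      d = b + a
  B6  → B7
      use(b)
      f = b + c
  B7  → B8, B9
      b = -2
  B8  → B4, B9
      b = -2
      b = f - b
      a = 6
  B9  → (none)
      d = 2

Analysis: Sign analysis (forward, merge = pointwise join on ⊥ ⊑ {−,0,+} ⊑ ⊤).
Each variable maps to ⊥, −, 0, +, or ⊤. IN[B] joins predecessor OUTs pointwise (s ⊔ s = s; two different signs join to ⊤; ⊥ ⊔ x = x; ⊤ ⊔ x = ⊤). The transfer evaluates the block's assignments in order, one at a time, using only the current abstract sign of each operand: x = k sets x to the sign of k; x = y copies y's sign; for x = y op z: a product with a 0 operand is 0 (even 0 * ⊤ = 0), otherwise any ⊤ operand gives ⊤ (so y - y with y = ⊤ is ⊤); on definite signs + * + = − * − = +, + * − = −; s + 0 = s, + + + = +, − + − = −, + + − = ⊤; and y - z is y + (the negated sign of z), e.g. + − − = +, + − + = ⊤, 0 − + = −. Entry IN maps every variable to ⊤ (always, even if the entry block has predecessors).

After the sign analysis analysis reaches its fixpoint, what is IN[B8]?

Converged values:
  B0:  IN=(all ⊤)  OUT=(all ⊤)
  B1:  IN=(all ⊤)  OUT=(all ⊤)
  B2:  IN=(all ⊤)  OUT=(all ⊤)
  B3:  IN=(all ⊤)  OUT=(all ⊤)
  B4:  IN=(all ⊤)  OUT=(all ⊤)
  B5:  IN=(all ⊤)  OUT={a:+; rest ⊤}
  B6:  IN={a:+; rest ⊤}  OUT={a:+; rest ⊤}
  B7:  IN={a:+; rest ⊤}  OUT={a:+, b:-; rest ⊤}
  B8:  IN={a:+; rest ⊤}  OUT={a:+; rest ⊤}
  B9:  IN={a:+; rest ⊤}  OUT={a:+, d:+; rest ⊤}

Merge at B8: IN[B8] = OUT[B5] ⊔ OUT[B7] = {a: +, b: ⊤, c: ⊤, d: ⊤, e: ⊤, f: ⊤}

Answer: {a: +, b: ⊤, c: ⊤, d: ⊤, e: ⊤, f: ⊤}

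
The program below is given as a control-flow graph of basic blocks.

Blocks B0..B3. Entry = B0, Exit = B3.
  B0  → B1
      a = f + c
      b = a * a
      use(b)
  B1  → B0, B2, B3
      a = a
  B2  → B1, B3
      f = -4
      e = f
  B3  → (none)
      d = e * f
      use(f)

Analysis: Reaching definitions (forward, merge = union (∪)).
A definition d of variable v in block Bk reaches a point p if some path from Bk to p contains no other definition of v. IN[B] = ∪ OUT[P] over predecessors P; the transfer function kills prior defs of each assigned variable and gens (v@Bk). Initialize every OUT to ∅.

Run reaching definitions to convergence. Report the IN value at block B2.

Fixpoint table:
  B0:  IN={a@B1, b@B0, e@B2, f@B2}  OUT={a@B0, b@B0, e@B2, f@B2}
  B1:  IN={a@B0, a@B1, b@B0, e@B2, f@B2}  OUT={a@B1, b@B0, e@B2, f@B2}
  B2:  IN={a@B1, b@B0, e@B2, f@B2}  OUT={a@B1, b@B0, e@B2, f@B2}
  B3:  IN={a@B1, b@B0, e@B2, f@B2}  OUT={a@B1, b@B0, d@B3, e@B2, f@B2}

Merge at B2: IN[B2] = OUT[B1] = {a@B1, b@B0, e@B2, f@B2}

Answer: {a@B1, b@B0, e@B2, f@B2}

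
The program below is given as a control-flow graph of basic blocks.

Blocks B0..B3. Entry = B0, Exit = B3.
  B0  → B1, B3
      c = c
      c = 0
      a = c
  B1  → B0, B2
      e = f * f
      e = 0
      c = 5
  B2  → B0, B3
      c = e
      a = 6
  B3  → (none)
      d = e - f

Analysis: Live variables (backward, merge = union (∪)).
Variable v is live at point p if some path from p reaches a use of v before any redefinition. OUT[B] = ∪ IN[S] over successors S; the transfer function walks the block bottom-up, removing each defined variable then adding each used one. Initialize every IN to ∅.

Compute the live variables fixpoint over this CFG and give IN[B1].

Per-block solution:
  B0:   IN={c, e, f}   OUT={e, f}
  B1:   IN={f}   OUT={c, e, f}
  B2:   IN={e, f}   OUT={c, e, f}
  B3:   IN={e, f}   OUT={}

Merge at B1: OUT[B1] = IN[B0] ⊔ IN[B2] = {c, e, f}
Applying B1's transfer function to that OUT value gives IN[B1] (row B1 above).

Answer: {f}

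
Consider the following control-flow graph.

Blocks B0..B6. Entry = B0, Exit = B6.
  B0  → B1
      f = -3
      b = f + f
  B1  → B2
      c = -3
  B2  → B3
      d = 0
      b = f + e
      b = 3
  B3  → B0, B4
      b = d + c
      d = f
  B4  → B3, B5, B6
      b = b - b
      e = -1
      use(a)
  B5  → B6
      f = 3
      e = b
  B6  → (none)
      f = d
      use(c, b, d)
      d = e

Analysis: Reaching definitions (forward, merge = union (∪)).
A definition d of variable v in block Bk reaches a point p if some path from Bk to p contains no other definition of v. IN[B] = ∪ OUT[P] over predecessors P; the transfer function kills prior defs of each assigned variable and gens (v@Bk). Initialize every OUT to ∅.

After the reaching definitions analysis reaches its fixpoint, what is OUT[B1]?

Per-block solution:
  B0:  IN={b@B3, c@B1, d@B3, e@B4, f@B0}  OUT={b@B0, c@B1, d@B3, e@B4, f@B0}
  B1:  IN={b@B0, c@B1, d@B3, e@B4, f@B0}  OUT={b@B0, c@B1, d@B3, e@B4, f@B0}
  B2:  IN={b@B0, c@B1, d@B3, e@B4, f@B0}  OUT={b@B2, c@B1, d@B2, e@B4, f@B0}
  B3:  IN={b@B2, b@B4, c@B1, d@B2, d@B3, e@B4, f@B0}  OUT={b@B3, c@B1, d@B3, e@B4, f@B0}
  B4:  IN={b@B3, c@B1, d@B3, e@B4, f@B0}  OUT={b@B4, c@B1, d@B3, e@B4, f@B0}
  B5:  IN={b@B4, c@B1, d@B3, e@B4, f@B0}  OUT={b@B4, c@B1, d@B3, e@B5, f@B5}
  B6:  IN={b@B4, c@B1, d@B3, e@B4, e@B5, f@B0, f@B5}  OUT={b@B4, c@B1, d@B6, e@B4, e@B5, f@B6}

Merge at B1: IN[B1] = OUT[B0] = {b@B0, c@B1, d@B3, e@B4, f@B0}
Applying B1's transfer function to that IN value gives OUT[B1] (row B1 above).

Answer: {b@B0, c@B1, d@B3, e@B4, f@B0}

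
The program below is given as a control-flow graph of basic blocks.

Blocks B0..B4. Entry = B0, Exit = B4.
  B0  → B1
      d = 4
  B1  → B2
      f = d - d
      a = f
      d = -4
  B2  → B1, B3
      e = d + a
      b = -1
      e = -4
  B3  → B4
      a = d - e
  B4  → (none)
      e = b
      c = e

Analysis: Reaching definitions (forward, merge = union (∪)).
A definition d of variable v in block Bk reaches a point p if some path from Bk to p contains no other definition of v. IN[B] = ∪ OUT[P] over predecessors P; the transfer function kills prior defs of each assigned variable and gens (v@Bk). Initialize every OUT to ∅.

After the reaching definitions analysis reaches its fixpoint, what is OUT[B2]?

Converged values:
  B0: | IN={} | OUT={d@B0}
  B1: | IN={a@B1, b@B2, d@B0, d@B1, e@B2, f@B1} | OUT={a@B1, b@B2, d@B1, e@B2, f@B1}
  B2: | IN={a@B1, b@B2, d@B1, e@B2, f@B1} | OUT={a@B1, b@B2, d@B1, e@B2, f@B1}
  B3: | IN={a@B1, b@B2, d@B1, e@B2, f@B1} | OUT={a@B3, b@B2, d@B1, e@B2, f@B1}
  B4: | IN={a@B3, b@B2, d@B1, e@B2, f@B1} | OUT={a@B3, b@B2, c@B4, d@B1, e@B4, f@B1}

Merge at B2: IN[B2] = OUT[B1] = {a@B1, b@B2, d@B1, e@B2, f@B1}
Applying B2's transfer function to that IN value gives OUT[B2] (row B2 above).

Answer: {a@B1, b@B2, d@B1, e@B2, f@B1}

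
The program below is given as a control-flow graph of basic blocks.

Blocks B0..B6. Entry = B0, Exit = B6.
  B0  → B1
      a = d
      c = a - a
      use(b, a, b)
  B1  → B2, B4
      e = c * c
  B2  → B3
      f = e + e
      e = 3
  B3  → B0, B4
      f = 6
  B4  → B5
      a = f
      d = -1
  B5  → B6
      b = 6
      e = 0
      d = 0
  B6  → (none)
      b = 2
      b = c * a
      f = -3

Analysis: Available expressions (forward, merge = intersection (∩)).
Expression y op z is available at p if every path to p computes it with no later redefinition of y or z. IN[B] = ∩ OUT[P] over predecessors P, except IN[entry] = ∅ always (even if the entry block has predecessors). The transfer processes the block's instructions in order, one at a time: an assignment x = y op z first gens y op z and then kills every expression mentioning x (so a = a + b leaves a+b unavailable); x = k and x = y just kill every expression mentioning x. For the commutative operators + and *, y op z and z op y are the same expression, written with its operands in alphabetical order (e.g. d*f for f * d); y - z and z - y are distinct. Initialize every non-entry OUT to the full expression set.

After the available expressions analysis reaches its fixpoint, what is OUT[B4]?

Answer: {c*c}

Trace:
Converged values:
  B0:  IN={}  OUT={a-a}
  B1:  IN={a-a}  OUT={a-a, c*c}
  B2:  IN={a-a, c*c}  OUT={a-a, c*c}
  B3:  IN={a-a, c*c}  OUT={a-a, c*c}
  B4:  IN={a-a, c*c}  OUT={c*c}
  B5:  IN={c*c}  OUT={c*c}
  B6:  IN={c*c}  OUT={a*c, c*c}

Merge at B4: IN[B4] = OUT[B1] ∩ OUT[B3] = {a-a, c*c}
Applying B4's transfer function to that IN value gives OUT[B4] (row B4 above).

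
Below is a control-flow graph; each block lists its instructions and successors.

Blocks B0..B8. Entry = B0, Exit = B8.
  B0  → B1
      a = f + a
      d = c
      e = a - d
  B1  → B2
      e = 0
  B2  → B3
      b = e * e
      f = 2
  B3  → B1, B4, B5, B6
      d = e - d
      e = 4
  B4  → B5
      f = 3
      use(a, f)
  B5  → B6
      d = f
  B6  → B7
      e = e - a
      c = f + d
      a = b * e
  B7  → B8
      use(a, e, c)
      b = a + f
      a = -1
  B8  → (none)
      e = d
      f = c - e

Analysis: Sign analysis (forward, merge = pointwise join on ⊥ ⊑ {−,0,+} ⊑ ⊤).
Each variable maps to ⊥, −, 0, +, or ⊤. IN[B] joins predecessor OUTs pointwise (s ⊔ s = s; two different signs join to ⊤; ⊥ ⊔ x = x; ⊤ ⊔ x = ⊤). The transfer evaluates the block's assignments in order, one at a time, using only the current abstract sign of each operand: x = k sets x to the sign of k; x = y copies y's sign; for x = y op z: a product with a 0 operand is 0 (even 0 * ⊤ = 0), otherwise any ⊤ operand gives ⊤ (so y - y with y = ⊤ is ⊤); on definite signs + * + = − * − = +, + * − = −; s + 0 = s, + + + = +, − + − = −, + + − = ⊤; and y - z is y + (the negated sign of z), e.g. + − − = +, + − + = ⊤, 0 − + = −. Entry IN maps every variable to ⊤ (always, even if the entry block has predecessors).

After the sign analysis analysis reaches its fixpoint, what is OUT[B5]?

Answer: {a: ⊤, b: 0, c: ⊤, d: +, e: +, f: +}

Trace:
Fixpoint table:
  B0: | IN=(all ⊤) | OUT=(all ⊤)
  B1: | IN=(all ⊤) | OUT={e:0; rest ⊤}
  B2: | IN={e:0; rest ⊤} | OUT={b:0, e:0, f:+; rest ⊤}
  B3: | IN={b:0, e:0, f:+; rest ⊤} | OUT={b:0, e:+, f:+; rest ⊤}
  B4: | IN={b:0, e:+, f:+; rest ⊤} | OUT={b:0, e:+, f:+; rest ⊤}
  B5: | IN={b:0, e:+, f:+; rest ⊤} | OUT={b:0, d:+, e:+, f:+; rest ⊤}
  B6: | IN={b:0, e:+, f:+; rest ⊤} | OUT={a:0, b:0, f:+; rest ⊤}
  B7: | IN={a:0, b:0, f:+; rest ⊤} | OUT={a:-, b:+, f:+; rest ⊤}
  B8: | IN={a:-, b:+, f:+; rest ⊤} | OUT={a:-, b:+; rest ⊤}

Merge at B5: IN[B5] = OUT[B3] ⊔ OUT[B4] = {a: ⊤, b: 0, c: ⊤, d: ⊤, e: +, f: +}
Applying B5's transfer function to that IN value gives OUT[B5] (row B5 above).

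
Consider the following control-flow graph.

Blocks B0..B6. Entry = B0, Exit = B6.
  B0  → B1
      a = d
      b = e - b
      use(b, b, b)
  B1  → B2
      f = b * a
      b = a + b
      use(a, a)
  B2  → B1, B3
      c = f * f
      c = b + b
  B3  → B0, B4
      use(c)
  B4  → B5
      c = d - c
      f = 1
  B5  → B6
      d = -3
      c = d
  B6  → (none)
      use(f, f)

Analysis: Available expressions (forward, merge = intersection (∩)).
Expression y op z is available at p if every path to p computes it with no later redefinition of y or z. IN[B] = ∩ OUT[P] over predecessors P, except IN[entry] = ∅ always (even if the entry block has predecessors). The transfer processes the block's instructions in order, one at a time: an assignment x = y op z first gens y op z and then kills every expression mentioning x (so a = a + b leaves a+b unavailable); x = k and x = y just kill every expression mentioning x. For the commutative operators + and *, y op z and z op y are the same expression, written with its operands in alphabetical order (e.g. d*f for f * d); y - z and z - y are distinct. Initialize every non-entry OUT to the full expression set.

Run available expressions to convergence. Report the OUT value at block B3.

Answer: {b+b, f*f}

Trace:
Fixpoint table:
  B0: | IN={} | OUT={}
  B1: | IN={} | OUT={}
  B2: | IN={} | OUT={b+b, f*f}
  B3: | IN={b+b, f*f} | OUT={b+b, f*f}
  B4: | IN={b+b, f*f} | OUT={b+b}
  B5: | IN={b+b} | OUT={b+b}
  B6: | IN={b+b} | OUT={b+b}

Merge at B3: IN[B3] = OUT[B2] = {b+b, f*f}
Applying B3's transfer function to that IN value gives OUT[B3] (row B3 above).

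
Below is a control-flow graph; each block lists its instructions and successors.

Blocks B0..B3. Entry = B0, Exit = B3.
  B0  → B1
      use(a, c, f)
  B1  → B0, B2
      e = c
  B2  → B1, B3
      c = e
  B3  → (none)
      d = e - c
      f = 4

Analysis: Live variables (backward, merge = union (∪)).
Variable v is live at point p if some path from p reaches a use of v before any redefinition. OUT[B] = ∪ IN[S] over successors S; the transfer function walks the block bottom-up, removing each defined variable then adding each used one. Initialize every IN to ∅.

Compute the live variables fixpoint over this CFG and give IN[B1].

Answer: {a, c, f}

Working:
Converged values:
  B0: | IN={a, c, f} | OUT={a, c, f}
  B1: | IN={a, c, f} | OUT={a, c, e, f}
  B2: | IN={a, e, f} | OUT={a, c, e, f}
  B3: | IN={c, e} | OUT={}

Merge at B1: OUT[B1] = IN[B0] ⊔ IN[B2] = {a, c, e, f}
Applying B1's transfer function to that OUT value gives IN[B1] (row B1 above).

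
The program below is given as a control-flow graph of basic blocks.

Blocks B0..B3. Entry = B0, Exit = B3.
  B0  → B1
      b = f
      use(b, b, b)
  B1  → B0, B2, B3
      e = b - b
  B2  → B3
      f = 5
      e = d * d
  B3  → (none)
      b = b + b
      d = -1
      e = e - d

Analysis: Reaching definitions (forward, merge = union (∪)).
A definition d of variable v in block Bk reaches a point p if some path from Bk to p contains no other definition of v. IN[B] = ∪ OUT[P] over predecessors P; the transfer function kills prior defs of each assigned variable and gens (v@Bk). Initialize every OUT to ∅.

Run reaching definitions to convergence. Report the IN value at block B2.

Answer: {b@B0, e@B1}

Derivation:
Converged values:
  B0:   IN={b@B0, e@B1}   OUT={b@B0, e@B1}
  B1:   IN={b@B0, e@B1}   OUT={b@B0, e@B1}
  B2:   IN={b@B0, e@B1}   OUT={b@B0, e@B2, f@B2}
  B3:   IN={b@B0, e@B1, e@B2, f@B2}   OUT={b@B3, d@B3, e@B3, f@B2}

Merge at B2: IN[B2] = OUT[B1] = {b@B0, e@B1}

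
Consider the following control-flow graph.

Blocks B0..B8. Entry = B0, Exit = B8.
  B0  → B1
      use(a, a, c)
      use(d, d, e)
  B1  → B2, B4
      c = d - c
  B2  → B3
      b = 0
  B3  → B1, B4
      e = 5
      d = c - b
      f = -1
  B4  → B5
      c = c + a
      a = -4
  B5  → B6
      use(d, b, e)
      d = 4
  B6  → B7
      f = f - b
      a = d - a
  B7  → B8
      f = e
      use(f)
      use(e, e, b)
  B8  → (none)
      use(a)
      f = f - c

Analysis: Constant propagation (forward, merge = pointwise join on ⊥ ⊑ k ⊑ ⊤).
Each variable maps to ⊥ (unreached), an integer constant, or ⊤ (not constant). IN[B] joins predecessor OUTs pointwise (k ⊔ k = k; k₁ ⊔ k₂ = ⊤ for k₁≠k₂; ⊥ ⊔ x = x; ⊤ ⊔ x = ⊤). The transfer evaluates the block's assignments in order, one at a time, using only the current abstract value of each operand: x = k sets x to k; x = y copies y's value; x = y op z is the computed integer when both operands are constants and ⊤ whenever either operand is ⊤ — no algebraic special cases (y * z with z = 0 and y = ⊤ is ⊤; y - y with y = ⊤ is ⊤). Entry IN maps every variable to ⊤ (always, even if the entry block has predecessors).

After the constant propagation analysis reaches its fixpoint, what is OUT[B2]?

Answer: {a: ⊤, b: 0, c: ⊤, d: ⊤, e: ⊤, f: ⊤}

Working:
Per-block solution:
  B0:  IN=(all ⊤)  OUT=(all ⊤)
  B1:  IN=(all ⊤)  OUT=(all ⊤)
  B2:  IN=(all ⊤)  OUT={b:0; rest ⊤}
  B3:  IN={b:0; rest ⊤}  OUT={b:0, e:5, f:-1; rest ⊤}
  B4:  IN=(all ⊤)  OUT={a:-4; rest ⊤}
  B5:  IN={a:-4; rest ⊤}  OUT={a:-4, d:4; rest ⊤}
  B6:  IN={a:-4, d:4; rest ⊤}  OUT={a:8, d:4; rest ⊤}
  B7:  IN={a:8, d:4; rest ⊤}  OUT={a:8, d:4; rest ⊤}
  B8:  IN={a:8, d:4; rest ⊤}  OUT={a:8, d:4; rest ⊤}

Merge at B2: IN[B2] = OUT[B1] = {a: ⊤, b: ⊤, c: ⊤, d: ⊤, e: ⊤, f: ⊤}
Applying B2's transfer function to that IN value gives OUT[B2] (row B2 above).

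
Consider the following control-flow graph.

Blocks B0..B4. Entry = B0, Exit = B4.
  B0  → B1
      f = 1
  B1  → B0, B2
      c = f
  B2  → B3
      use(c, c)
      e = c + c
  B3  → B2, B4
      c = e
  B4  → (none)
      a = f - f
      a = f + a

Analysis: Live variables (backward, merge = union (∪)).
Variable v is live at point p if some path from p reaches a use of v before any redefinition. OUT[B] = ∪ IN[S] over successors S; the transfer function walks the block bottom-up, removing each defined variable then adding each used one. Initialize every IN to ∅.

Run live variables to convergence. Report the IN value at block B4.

Converged values:
  B0:   IN={}   OUT={f}
  B1:   IN={f}   OUT={c, f}
  B2:   IN={c, f}   OUT={e, f}
  B3:   IN={e, f}   OUT={c, f}
  B4:   IN={f}   OUT={}

B4 is the boundary node: OUT[B4] = {}
Applying B4's transfer function to that OUT value gives IN[B4] (row B4 above).

Answer: {f}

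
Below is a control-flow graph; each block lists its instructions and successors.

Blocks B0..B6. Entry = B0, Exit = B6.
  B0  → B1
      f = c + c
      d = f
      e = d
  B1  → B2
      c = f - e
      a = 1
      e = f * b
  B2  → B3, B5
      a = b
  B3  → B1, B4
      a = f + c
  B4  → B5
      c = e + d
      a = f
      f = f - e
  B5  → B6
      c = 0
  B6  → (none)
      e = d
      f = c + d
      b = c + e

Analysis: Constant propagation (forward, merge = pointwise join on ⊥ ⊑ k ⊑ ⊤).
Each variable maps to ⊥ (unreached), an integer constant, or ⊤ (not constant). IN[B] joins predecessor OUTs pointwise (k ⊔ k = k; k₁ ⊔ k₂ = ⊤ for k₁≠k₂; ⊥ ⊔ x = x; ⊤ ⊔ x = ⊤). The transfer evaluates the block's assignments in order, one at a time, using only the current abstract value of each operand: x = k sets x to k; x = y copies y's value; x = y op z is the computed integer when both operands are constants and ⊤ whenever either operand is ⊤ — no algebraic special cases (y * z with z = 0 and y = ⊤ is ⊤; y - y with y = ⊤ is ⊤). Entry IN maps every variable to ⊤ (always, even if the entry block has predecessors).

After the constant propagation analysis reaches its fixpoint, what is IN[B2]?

Fixpoint table:
  B0: | IN=(all ⊤) | OUT=(all ⊤)
  B1: | IN=(all ⊤) | OUT={a:1; rest ⊤}
  B2: | IN={a:1; rest ⊤} | OUT=(all ⊤)
  B3: | IN=(all ⊤) | OUT=(all ⊤)
  B4: | IN=(all ⊤) | OUT=(all ⊤)
  B5: | IN=(all ⊤) | OUT={c:0; rest ⊤}
  B6: | IN={c:0; rest ⊤} | OUT={c:0; rest ⊤}

Merge at B2: IN[B2] = OUT[B1] = {a: 1, b: ⊤, c: ⊤, d: ⊤, e: ⊤, f: ⊤}

Answer: {a: 1, b: ⊤, c: ⊤, d: ⊤, e: ⊤, f: ⊤}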